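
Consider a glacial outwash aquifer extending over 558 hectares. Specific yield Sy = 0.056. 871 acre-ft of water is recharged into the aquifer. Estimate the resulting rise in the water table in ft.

A = 558 hectares = 5.58 × 10^6 m²
ΔV = 871 acre-ft = 1.074 × 10^6 m³
Δh = ΔV / (Sy × A) = 1.074 × 10^6 m³ / (0.056 × 5.58 × 10^6 m²) = 3.438 m
Δh = 3.438 m = 11.28 ft

Δh ≈ 11.3 ft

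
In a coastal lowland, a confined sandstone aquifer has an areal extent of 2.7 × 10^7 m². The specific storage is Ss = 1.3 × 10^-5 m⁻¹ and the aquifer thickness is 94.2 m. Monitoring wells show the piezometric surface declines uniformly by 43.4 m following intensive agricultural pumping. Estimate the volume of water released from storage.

ΔV ≈ 1.43 × 10^6 m³

S = Ss × b = 1.3 × 10^-5 m⁻¹ × 94.2 m = 1.225 × 10^-3
ΔV = S × A × Δh = 0.001225 × 2.7 × 10^7 m² × 43.4 m = 1.435 × 10^6 m³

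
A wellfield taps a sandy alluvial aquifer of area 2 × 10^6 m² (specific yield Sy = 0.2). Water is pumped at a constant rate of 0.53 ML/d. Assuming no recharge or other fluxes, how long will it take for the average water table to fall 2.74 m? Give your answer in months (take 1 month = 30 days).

ΔV = Sy × A × Δh = 0.2 × 2 × 10^6 × 2.74 = 1.096 × 10^6 m³
Q = 0.53 ML/d = 530 m³/d
t = ΔV / Q = 1.096 × 10^6 m³ / 530 m³/d = 2068 d
t = 2068 d ≈ 68.93 months

t ≈ 68.9 months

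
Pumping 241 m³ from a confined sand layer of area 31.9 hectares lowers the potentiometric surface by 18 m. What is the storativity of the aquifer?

A = 31.9 hectares = 3.19 × 10^5 m²
S = ΔV / (A × Δh) = 241 m³ / (3.19 × 10^5 m² × 18 m) = 4.197 × 10^-5

S ≈ 4.2 × 10^-5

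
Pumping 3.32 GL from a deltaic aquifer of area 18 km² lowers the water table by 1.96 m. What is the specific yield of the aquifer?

Sy ≈ 0.094

A = 18 km² = 1.8 × 10^7 m²
ΔV = 3.32 GL = 3.32 × 10^6 m³
Sy = ΔV / (A × Δh) = 3.32 × 10^6 m³ / (1.8 × 10^7 m² × 1.96 m) = 0.0941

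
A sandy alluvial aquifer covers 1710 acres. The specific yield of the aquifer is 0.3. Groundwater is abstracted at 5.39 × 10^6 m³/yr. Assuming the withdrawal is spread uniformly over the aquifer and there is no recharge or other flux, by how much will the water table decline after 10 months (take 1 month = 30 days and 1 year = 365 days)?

A = 1710 acres = 6.92 × 10^6 m²
Q = 5.39 × 10^6 m³/yr = 14770 m³/d
t = 10 months = 300 d
ΔV = Q × t = 14770 m³/d × 300 d = 4.43 × 10^6 m³
Δh = ΔV / (Sy × A) = 4.43 × 10^6 / (0.3 × 6.92 × 10^6) = 2.134 m

Δh ≈ 2.13 m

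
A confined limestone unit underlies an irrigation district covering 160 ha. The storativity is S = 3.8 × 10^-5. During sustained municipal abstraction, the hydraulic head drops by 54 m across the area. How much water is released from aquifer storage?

A = 160 ha = 1.6 × 10^6 m²
ΔV = S × A × Δh = 3.8 × 10^-5 × 1.6 × 10^6 m² × 54 m = 3283 m³

ΔV ≈ 3280 m³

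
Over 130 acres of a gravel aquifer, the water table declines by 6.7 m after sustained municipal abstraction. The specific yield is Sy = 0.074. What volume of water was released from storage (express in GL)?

A = 130 acres = 5.261 × 10^5 m²
ΔV = Sy × A × Δh = 0.074 × 5.261 × 10^5 m² × 6.7 m = 2.608 × 10^5 m³
ΔV = 2.608 × 10^5 m³ = 0.2608 GL

ΔV ≈ 0.261 GL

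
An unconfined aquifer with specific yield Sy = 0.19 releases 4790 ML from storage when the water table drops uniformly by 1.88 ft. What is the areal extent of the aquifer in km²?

A ≈ 44 km²

Δh = 1.88 ft = 0.573 m
ΔV = 4790 ML = 4.79 × 10^6 m³
A = ΔV / (Sy × Δh) = 4.79 × 10^6 / (0.19 × 0.573) = 4.4 × 10^7 m²
A = 4.4 × 10^7 m² = 44 km²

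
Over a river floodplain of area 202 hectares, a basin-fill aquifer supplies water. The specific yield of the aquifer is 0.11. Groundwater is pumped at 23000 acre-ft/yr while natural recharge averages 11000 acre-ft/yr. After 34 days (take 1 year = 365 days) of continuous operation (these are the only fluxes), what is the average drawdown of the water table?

Δh ≈ 6.21 m

A = 202 hectares = 2.02 × 10^6 m²
Net abstraction = 23000 − 11000 = 12000 acre-ft/yr
Q_net = 12000 acre-ft/yr = 40550 m³/d
ΔV = Q × t = 40550 m³/d × 34 d = 1.379 × 10^6 m³
Δh = ΔV / (Sy × A) = 1.379 × 10^6 / (0.11 × 2.02 × 10^6) = 6.205 m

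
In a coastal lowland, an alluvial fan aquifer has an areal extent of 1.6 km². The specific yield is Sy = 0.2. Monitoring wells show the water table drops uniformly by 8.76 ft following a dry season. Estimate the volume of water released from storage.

A = 1.6 km² = 1.6 × 10^6 m²
Δh = 8.76 ft = 2.67 m
ΔV = Sy × A × Δh = 0.2 × 1.6 × 10^6 m² × 2.67 m = 8.544 × 10^5 m³

ΔV ≈ 8.54 × 10^5 m³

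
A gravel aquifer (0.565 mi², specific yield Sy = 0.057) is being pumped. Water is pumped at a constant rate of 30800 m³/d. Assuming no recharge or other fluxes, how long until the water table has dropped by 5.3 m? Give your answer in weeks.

t ≈ 2.05 weeks

A = 0.565 mi² = 1.463 × 10^6 m²
ΔV = Sy × A × Δh = 0.057 × 1.463 × 10^6 × 5.3 = 4.421 × 10^5 m³
t = ΔV / Q = 4.421 × 10^5 m³ / 30800 m³/d = 14.35 d
t = 14.35 d ≈ 2.05 weeks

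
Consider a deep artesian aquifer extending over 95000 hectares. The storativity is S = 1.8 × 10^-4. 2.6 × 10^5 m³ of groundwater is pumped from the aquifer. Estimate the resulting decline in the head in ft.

Δh ≈ 4.99 ft

A = 95000 hectares = 9.5 × 10^8 m²
Δh = ΔV / (S × A) = 2.6 × 10^5 m³ / (1.8 × 10^-4 × 9.5 × 10^8 m²) = 1.52 m
Δh = 1.52 m = 4.988 ft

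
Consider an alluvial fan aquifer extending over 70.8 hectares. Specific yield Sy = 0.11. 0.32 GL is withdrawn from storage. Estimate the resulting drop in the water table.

Δh ≈ 4.11 m

A = 70.8 hectares = 7.08 × 10^5 m²
ΔV = 0.32 GL = 3.2 × 10^5 m³
Δh = ΔV / (Sy × A) = 3.2 × 10^5 m³ / (0.11 × 7.08 × 10^5 m²) = 4.109 m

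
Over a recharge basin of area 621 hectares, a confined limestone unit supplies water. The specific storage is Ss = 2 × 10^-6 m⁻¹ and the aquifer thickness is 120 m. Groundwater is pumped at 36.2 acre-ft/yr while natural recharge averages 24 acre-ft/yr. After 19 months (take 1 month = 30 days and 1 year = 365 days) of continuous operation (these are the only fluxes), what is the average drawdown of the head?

Δh ≈ 15.8 m

S = Ss × b = 2 × 10^-6 m⁻¹ × 120 m = 2.4 × 10^-4
A = 621 hectares = 6.21 × 10^6 m²
Net abstraction = 36.2 − 24 = 12.2 acre-ft/yr
Q_net = 12.2 acre-ft/yr = 41.23 m³/d
t = 19 months = 570 d
ΔV = Q × t = 41.23 m³/d × 570 d = 23500 m³
Δh = ΔV / (S × A) = 23500 / (2.4 × 10^-4 × 6.21 × 10^6) = 15.77 m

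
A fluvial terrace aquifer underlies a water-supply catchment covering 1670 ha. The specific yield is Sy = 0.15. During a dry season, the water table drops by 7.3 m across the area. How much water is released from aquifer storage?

ΔV ≈ 1.83 × 10^7 m³

A = 1670 ha = 1.67 × 10^7 m²
ΔV = Sy × A × Δh = 0.15 × 1.67 × 10^7 m² × 7.3 m = 1.829 × 10^7 m³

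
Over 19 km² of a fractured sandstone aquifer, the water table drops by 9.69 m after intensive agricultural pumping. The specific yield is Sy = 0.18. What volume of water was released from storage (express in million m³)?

A = 19 km² = 1.9 × 10^7 m²
ΔV = Sy × A × Δh = 0.18 × 1.9 × 10^7 m² × 9.69 m = 3.314 × 10^7 m³
ΔV = 3.314 × 10^7 m³ = 33.14 million m³

ΔV ≈ 33.1 million m³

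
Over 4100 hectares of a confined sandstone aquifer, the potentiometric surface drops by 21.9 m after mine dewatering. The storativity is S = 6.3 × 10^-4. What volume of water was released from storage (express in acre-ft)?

A = 4100 hectares = 4.1 × 10^7 m²
ΔV = S × A × Δh = 6.3 × 10^-4 × 4.1 × 10^7 m² × 21.9 m = 5.657 × 10^5 m³
ΔV = 5.657 × 10^5 m³ = 458.6 acre-ft

ΔV ≈ 459 acre-ft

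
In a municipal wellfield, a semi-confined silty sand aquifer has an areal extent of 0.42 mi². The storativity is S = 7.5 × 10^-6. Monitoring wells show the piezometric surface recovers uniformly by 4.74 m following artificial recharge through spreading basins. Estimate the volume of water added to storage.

ΔV ≈ 38.7 m³

A = 0.42 mi² = 1.088 × 10^6 m²
ΔV = S × A × Δh = 7.5 × 10^-6 × 1.088 × 10^6 m² × 4.74 m = 38.67 m³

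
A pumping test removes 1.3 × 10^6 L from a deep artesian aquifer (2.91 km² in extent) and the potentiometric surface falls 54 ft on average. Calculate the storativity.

A = 2.91 km² = 2.91 × 10^6 m²
Δh = 54 ft = 16.46 m
ΔV = 1.3 × 10^6 L = 1300 m³
S = ΔV / (A × Δh) = 1300 m³ / (2.91 × 10^6 m² × 16.46 m) = 2.714 × 10^-5

S ≈ 2.7 × 10^-5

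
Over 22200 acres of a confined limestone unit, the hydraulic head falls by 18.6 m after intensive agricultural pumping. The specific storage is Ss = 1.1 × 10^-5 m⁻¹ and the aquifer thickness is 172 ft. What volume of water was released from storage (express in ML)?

ΔV ≈ 964 ML

b = 172 ft = 52.43 m
S = Ss × b = 1.1 × 10^-5 m⁻¹ × 52.43 m = 5.767 × 10^-4
A = 22200 acres = 8.984 × 10^7 m²
ΔV = S × A × Δh = 5.767 × 10^-4 × 8.984 × 10^7 m² × 18.6 m = 9.637 × 10^5 m³
ΔV = 9.637 × 10^5 m³ = 963.7 ML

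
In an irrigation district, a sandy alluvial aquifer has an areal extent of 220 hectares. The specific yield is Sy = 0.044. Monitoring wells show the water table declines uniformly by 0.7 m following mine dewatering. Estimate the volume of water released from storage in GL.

A = 220 hectares = 2.2 × 10^6 m²
ΔV = Sy × A × Δh = 0.044 × 2.2 × 10^6 m² × 0.7 m = 67760 m³
ΔV = 67760 m³ = 0.06776 GL

ΔV ≈ 0.0678 GL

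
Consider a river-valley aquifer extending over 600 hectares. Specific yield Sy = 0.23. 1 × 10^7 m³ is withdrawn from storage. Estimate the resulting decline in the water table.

A = 600 hectares = 6 × 10^6 m²
Δh = ΔV / (Sy × A) = 1 × 10^7 m³ / (0.23 × 6 × 10^6 m²) = 7.246 m

Δh ≈ 7.25 m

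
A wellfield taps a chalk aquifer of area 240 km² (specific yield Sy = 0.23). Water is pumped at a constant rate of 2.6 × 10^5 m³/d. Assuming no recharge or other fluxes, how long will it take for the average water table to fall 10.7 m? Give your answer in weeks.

t ≈ 325 weeks

A = 240 km² = 2.4 × 10^8 m²
ΔV = Sy × A × Δh = 0.23 × 2.4 × 10^8 × 10.7 = 5.906 × 10^8 m³
t = ΔV / Q = 5.906 × 10^8 m³ / 2.6 × 10^5 m³/d = 2272 d
t = 2272 d ≈ 324.5 weeks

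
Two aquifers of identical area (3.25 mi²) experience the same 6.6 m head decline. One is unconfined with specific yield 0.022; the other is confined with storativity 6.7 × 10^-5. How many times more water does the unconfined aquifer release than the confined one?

ΔV_u / ΔV_c ≈ 328

A = 3.25 mi² = 8.417 × 10^6 m²
Unconfined: ΔV_u = Sy × A × Δh = 0.022 × 8.417 × 10^6 × 6.6 = 1.222 × 10^6 m³
Confined: ΔV_c = S × A × Δh = 6.7 × 10^-5 × 8.417 × 10^6 × 6.6 = 3722 m³
Ratio = ΔV_u / ΔV_c = Sy / S = 0.022 / 6.7 × 10^-5 = 328.4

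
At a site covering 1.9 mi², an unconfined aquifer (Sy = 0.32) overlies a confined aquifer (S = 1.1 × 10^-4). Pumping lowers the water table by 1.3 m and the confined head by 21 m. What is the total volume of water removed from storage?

A = 1.9 mi² = 4.921 × 10^6 m²
Unconfined: ΔV_u = Sy × A × Δh_u = 0.32 × 4.921 × 10^6 × 1.3 = 2.047 × 10^6 m³
Confined: ΔV_c = S × A × Δh_c = 1.1 × 10^-4 × 4.921 × 10^6 × 21 = 11370 m³
Total ΔV = 2.047 × 10^6 + 11370 = 2.058 × 10^6 m³

ΔV ≈ 2.06 × 10^6 m³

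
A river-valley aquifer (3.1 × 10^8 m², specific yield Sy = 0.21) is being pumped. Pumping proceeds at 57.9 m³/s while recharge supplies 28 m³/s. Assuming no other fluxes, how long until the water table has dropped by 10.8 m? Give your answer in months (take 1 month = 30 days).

t ≈ 9.07 months

ΔV = Sy × A × Δh = 0.21 × 3.1 × 10^8 × 10.8 = 7.031 × 10^8 m³
Net withdrawal = 57.9 − 28 = 29.9 m³/s = 2.583 × 10^6 m³/d
t = ΔV / Q = 7.031 × 10^8 m³ / 2.583 × 10^6 m³/d = 272.2 d
t = 272.2 d ≈ 9.072 months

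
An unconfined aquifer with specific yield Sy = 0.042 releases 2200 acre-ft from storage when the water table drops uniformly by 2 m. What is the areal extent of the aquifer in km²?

ΔV = 2200 acre-ft = 2.714 × 10^6 m³
A = ΔV / (Sy × Δh) = 2.714 × 10^6 / (0.042 × 2) = 3.231 × 10^7 m²
A = 3.231 × 10^7 m² = 32.31 km²

A ≈ 32.3 km²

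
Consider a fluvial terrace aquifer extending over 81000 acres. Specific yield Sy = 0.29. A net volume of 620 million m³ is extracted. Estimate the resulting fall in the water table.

Δh ≈ 6.52 m

A = 81000 acres = 3.278 × 10^8 m²
ΔV = 620 million m³ = 6.2 × 10^8 m³
Δh = ΔV / (Sy × A) = 6.2 × 10^8 m³ / (0.29 × 3.278 × 10^8 m²) = 6.522 m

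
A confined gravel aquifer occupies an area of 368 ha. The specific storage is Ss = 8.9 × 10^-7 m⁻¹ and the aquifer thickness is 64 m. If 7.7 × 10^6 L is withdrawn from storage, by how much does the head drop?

Δh ≈ 36.7 m

S = Ss × b = 8.9 × 10^-7 m⁻¹ × 64 m = 5.696 × 10^-5
A = 368 ha = 3.68 × 10^6 m²
ΔV = 7.7 × 10^6 L = 7700 m³
Δh = ΔV / (S × A) = 7700 m³ / (5.696 × 10^-5 × 3.68 × 10^6 m²) = 36.73 m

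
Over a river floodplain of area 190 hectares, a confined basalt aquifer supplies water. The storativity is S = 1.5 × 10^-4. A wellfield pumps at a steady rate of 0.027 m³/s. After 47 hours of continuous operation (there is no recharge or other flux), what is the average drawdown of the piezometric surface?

A = 190 hectares = 1.9 × 10^6 m²
Q = 0.027 m³/s = 2333 m³/d
t = 47 hours = 1.958 d
ΔV = Q × t = 2333 m³/d × 1.958 d = 4568 m³
Δh = ΔV / (S × A) = 4568 / (1.5 × 10^-4 × 1.9 × 10^6) = 16.03 m

Δh ≈ 16 m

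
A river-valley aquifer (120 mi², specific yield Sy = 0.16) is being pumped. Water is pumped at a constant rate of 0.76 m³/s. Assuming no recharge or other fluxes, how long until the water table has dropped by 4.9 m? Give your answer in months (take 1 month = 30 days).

t ≈ 124 months

A = 120 mi² = 3.108 × 10^8 m²
ΔV = Sy × A × Δh = 0.16 × 3.108 × 10^8 × 4.9 = 2.437 × 10^8 m³
Q = 0.76 m³/s = 65660 m³/d
t = ΔV / Q = 2.437 × 10^8 m³ / 65660 m³/d = 3711 d
t = 3711 d ≈ 123.7 months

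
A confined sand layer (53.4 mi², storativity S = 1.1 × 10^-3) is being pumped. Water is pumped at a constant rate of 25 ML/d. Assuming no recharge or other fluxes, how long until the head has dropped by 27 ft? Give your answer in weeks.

A = 53.4 mi² = 1.383 × 10^8 m²
Δh = 27 ft = 8.23 m
ΔV = S × A × Δh = 0.0011 × 1.383 × 10^8 × 8.23 = 1.252 × 10^6 m³
Q = 25 ML/d = 25000 m³/d
t = ΔV / Q = 1.252 × 10^6 m³ / 25000 m³/d = 50.08 d
t = 50.08 d ≈ 7.154 weeks

t ≈ 7.15 weeks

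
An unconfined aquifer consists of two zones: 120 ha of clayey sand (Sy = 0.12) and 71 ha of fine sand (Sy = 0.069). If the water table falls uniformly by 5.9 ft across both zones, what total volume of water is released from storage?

ΔV ≈ 3.47 × 10^5 m³

A₁ = 120 ha = 1.2 × 10^6 m²; A₂ = 71 ha = 7.1 × 10^5 m²
Δh = 5.9 ft = 1.798 m
ΔV₁ = 0.12 × 1.2 × 10^6 × 1.798 = 2.59 × 10^5 m³
ΔV₂ = 0.069 × 7.1 × 10^5 × 1.798 = 88100 m³
ΔV = ΔV₁ + ΔV₂ = 3.471 × 10^5 m³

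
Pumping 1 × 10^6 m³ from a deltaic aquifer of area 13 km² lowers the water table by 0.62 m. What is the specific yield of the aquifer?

A = 13 km² = 1.3 × 10^7 m²
Sy = ΔV / (A × Δh) = 1 × 10^6 m³ / (1.3 × 10^7 m² × 0.62 m) = 0.1241

Sy ≈ 0.12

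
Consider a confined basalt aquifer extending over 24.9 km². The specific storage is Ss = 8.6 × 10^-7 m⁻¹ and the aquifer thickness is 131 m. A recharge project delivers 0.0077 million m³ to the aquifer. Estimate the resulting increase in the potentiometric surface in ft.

Δh ≈ 9.01 ft

S = Ss × b = 8.6 × 10^-7 m⁻¹ × 131 m = 1.127 × 10^-4
A = 24.9 km² = 2.49 × 10^7 m²
ΔV = 0.0077 million m³ = 7700 m³
Δh = ΔV / (S × A) = 7700 m³ / (1.127 × 10^-4 × 2.49 × 10^7 m²) = 2.745 m
Δh = 2.745 m = 9.005 ft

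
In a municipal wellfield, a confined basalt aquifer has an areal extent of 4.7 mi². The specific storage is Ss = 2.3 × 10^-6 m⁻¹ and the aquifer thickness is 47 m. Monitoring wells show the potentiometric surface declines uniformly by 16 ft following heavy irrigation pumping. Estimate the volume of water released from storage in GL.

S = Ss × b = 2.3 × 10^-6 m⁻¹ × 47 m = 1.081 × 10^-4
A = 4.7 mi² = 1.217 × 10^7 m²
Δh = 16 ft = 4.877 m
ΔV = S × A × Δh = 1.081 × 10^-4 × 1.217 × 10^7 m² × 4.877 m = 6417 m³
ΔV = 6417 m³ = 0.006417 GL

ΔV ≈ 0.00642 GL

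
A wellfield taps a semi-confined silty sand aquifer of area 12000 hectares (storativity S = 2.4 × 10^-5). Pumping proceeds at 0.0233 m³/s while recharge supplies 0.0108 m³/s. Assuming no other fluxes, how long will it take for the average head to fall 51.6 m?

t ≈ 138 days

A = 12000 hectares = 1.2 × 10^8 m²
ΔV = S × A × Δh = 2.4 × 10^-5 × 1.2 × 10^8 × 51.6 = 1.486 × 10^5 m³
Net withdrawal = 0.0233 − 0.0108 = 0.0125 m³/s = 1080 m³/d
t = ΔV / Q = 1.486 × 10^5 m³ / 1080 m³/d = 137.6 d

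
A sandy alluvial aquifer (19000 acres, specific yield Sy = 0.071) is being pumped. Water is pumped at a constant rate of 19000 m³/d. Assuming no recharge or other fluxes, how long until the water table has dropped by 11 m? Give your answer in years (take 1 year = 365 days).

A = 19000 acres = 7.689 × 10^7 m²
ΔV = Sy × A × Δh = 0.071 × 7.689 × 10^7 × 11 = 6.005 × 10^7 m³
t = ΔV / Q = 6.005 × 10^7 m³ / 19000 m³/d = 3161 d
t = 3161 d ≈ 8.659 years

t ≈ 8.66 years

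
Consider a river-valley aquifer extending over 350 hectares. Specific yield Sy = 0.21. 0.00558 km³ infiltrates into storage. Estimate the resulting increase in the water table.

A = 350 hectares = 3.5 × 10^6 m²
ΔV = 0.00558 km³ = 5.58 × 10^6 m³
Δh = ΔV / (Sy × A) = 5.58 × 10^6 m³ / (0.21 × 3.5 × 10^6 m²) = 7.592 m

Δh ≈ 7.59 m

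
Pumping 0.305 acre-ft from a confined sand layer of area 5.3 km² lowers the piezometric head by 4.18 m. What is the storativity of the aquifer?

S ≈ 1.7 × 10^-5

A = 5.3 km² = 5.3 × 10^6 m²
ΔV = 0.305 acre-ft = 376.2 m³
S = ΔV / (A × Δh) = 376.2 m³ / (5.3 × 10^6 m² × 4.18 m) = 1.698 × 10^-5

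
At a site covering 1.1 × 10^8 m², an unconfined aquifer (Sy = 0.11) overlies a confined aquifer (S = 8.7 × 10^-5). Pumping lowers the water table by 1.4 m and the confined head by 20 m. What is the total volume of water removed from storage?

ΔV ≈ 1.71 × 10^7 m³

Unconfined: ΔV_u = Sy × A × Δh_u = 0.11 × 1.1 × 10^8 × 1.4 = 1.694 × 10^7 m³
Confined: ΔV_c = S × A × Δh_c = 8.7 × 10^-5 × 1.1 × 10^8 × 20 = 1.914 × 10^5 m³
Total ΔV = 1.694 × 10^7 + 1.914 × 10^5 = 1.713 × 10^7 m³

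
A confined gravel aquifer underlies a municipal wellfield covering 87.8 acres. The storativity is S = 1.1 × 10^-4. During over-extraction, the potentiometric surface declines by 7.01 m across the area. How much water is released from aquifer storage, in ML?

A = 87.8 acres = 3.553 × 10^5 m²
ΔV = S × A × Δh = 1.1 × 10^-4 × 3.553 × 10^5 m² × 7.01 m = 274 m³
ΔV = 274 m³ = 0.274 ML

ΔV ≈ 0.274 ML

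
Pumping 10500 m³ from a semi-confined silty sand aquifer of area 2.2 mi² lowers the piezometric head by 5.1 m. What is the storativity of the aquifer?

S ≈ 3.6 × 10^-4

A = 2.2 mi² = 5.698 × 10^6 m²
S = ΔV / (A × Δh) = 10500 m³ / (5.698 × 10^6 m² × 5.1 m) = 3.613 × 10^-4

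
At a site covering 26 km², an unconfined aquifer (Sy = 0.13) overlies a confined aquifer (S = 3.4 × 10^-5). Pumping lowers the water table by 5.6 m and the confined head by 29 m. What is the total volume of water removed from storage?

ΔV ≈ 1.9 × 10^7 m³

A = 26 km² = 2.6 × 10^7 m²
Unconfined: ΔV_u = Sy × A × Δh_u = 0.13 × 2.6 × 10^7 × 5.6 = 1.893 × 10^7 m³
Confined: ΔV_c = S × A × Δh_c = 3.4 × 10^-5 × 2.6 × 10^7 × 29 = 25640 m³
Total ΔV = 1.893 × 10^7 + 25640 = 1.895 × 10^7 m³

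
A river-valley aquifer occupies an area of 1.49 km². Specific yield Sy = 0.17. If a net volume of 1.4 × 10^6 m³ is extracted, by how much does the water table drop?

Δh ≈ 5.53 m

A = 1.49 km² = 1.49 × 10^6 m²
Δh = ΔV / (Sy × A) = 1.4 × 10^6 m³ / (0.17 × 1.49 × 10^6 m²) = 5.527 m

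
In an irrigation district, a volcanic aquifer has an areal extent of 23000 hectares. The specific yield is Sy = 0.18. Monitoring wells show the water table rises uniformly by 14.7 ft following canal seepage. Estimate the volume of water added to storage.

ΔV ≈ 1.85 × 10^8 m³

A = 23000 hectares = 2.3 × 10^8 m²
Δh = 14.7 ft = 4.481 m
ΔV = Sy × A × Δh = 0.18 × 2.3 × 10^8 m² × 4.481 m = 1.855 × 10^8 m³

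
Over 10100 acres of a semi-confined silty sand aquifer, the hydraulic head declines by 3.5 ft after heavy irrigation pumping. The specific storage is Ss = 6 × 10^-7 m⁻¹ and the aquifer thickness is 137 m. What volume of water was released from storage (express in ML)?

ΔV ≈ 3.58 ML

S = Ss × b = 6 × 10^-7 m⁻¹ × 137 m = 8.22 × 10^-5
A = 10100 acres = 4.087 × 10^7 m²
Δh = 3.5 ft = 1.067 m
ΔV = S × A × Δh = 8.22 × 10^-5 × 4.087 × 10^7 m² × 1.067 m = 3584 m³
ΔV = 3584 m³ = 3.584 ML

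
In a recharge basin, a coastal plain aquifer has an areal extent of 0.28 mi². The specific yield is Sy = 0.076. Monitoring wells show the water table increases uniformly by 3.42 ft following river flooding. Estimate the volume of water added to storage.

ΔV ≈ 57500 m³

A = 0.28 mi² = 7.252 × 10^5 m²
Δh = 3.42 ft = 1.042 m
ΔV = Sy × A × Δh = 0.076 × 7.252 × 10^5 m² × 1.042 m = 57450 m³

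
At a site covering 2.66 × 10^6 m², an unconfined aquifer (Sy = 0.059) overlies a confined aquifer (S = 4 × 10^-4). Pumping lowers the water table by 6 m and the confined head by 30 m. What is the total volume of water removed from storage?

ΔV ≈ 9.74 × 10^5 m³

Unconfined: ΔV_u = Sy × A × Δh_u = 0.059 × 2.66 × 10^6 × 6 = 9.416 × 10^5 m³
Confined: ΔV_c = S × A × Δh_c = 4 × 10^-4 × 2.66 × 10^6 × 30 = 31920 m³
Total ΔV = 9.416 × 10^5 + 31920 = 9.736 × 10^5 m³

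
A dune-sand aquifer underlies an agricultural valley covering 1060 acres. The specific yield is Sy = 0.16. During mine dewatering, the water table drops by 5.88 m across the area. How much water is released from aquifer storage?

ΔV ≈ 4.04 × 10^6 m³

A = 1060 acres = 4.29 × 10^6 m²
ΔV = Sy × A × Δh = 0.16 × 4.29 × 10^6 m² × 5.88 m = 4.036 × 10^6 m³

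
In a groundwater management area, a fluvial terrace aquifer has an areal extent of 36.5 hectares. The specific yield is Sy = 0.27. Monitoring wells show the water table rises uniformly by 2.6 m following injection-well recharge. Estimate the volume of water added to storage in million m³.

ΔV ≈ 0.256 million m³

A = 36.5 hectares = 3.65 × 10^5 m²
ΔV = Sy × A × Δh = 0.27 × 3.65 × 10^5 m² × 2.6 m = 2.562 × 10^5 m³
ΔV = 2.562 × 10^5 m³ = 0.2562 million m³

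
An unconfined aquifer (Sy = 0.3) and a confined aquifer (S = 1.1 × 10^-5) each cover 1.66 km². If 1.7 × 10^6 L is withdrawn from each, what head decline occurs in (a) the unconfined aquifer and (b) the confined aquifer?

Δh_u ≈ 0.00341 m; Δh_c ≈ 93.1 m

A = 1.66 km² = 1.66 × 10^6 m²
ΔV = 1.7 × 10^6 L = 1700 m³
Unconfined: Δh_u = ΔV/(Sy·A) = 1700/(0.3 × 1.66 × 10^6) = 0.003414 m
Confined: Δh_c = ΔV/(S·A) = 1700/(1.1 × 10^-5 × 1.66 × 10^6) = 93.1 m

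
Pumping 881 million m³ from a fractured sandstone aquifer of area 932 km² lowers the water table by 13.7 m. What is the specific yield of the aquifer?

Sy ≈ 0.069

A = 932 km² = 9.32 × 10^8 m²
ΔV = 881 million m³ = 8.81 × 10^8 m³
Sy = ΔV / (A × Δh) = 8.81 × 10^8 m³ / (9.32 × 10^8 m² × 13.7 m) = 0.069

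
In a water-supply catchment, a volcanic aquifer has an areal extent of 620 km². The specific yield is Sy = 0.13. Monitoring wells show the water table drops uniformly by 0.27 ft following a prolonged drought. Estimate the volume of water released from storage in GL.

A = 620 km² = 6.2 × 10^8 m²
Δh = 0.27 ft = 0.0823 m
ΔV = Sy × A × Δh = 0.13 × 6.2 × 10^8 m² × 0.0823 m = 6.633 × 10^6 m³
ΔV = 6.633 × 10^6 m³ = 6.633 GL

ΔV ≈ 6.63 GL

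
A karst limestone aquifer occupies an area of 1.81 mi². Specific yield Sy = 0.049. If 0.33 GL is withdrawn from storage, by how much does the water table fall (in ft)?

Δh ≈ 4.71 ft

A = 1.81 mi² = 4.688 × 10^6 m²
ΔV = 0.33 GL = 3.3 × 10^5 m³
Δh = ΔV / (Sy × A) = 3.3 × 10^5 m³ / (0.049 × 4.688 × 10^6 m²) = 1.437 m
Δh = 1.437 m = 4.713 ft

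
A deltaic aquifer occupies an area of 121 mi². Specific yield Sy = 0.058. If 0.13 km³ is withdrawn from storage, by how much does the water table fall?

A = 121 mi² = 3.134 × 10^8 m²
ΔV = 0.13 km³ = 1.3 × 10^8 m³
Δh = ΔV / (Sy × A) = 1.3 × 10^8 m³ / (0.058 × 3.134 × 10^8 m²) = 7.152 m

Δh ≈ 7.15 m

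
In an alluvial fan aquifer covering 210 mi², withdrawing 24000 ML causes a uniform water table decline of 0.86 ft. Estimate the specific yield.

Sy ≈ 0.17

A = 210 mi² = 5.439 × 10^8 m²
Δh = 0.86 ft = 0.2621 m
ΔV = 24000 ML = 2.4 × 10^7 m³
Sy = ΔV / (A × Δh) = 2.4 × 10^7 m³ / (5.439 × 10^8 m² × 0.2621 m) = 0.1683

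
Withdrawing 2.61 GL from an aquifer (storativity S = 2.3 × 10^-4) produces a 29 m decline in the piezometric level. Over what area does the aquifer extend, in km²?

ΔV = 2.61 GL = 2.61 × 10^6 m³
A = ΔV / (S × Δh) = 2.61 × 10^6 / (2.3 × 10^-4 × 29) = 3.913 × 10^8 m²
A = 3.913 × 10^8 m² = 391.3 km²

A ≈ 391 km²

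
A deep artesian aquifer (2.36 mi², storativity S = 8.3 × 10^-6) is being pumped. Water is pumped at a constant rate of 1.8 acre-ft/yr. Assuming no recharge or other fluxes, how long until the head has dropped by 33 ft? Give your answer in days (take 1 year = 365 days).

A = 2.36 mi² = 6.112 × 10^6 m²
Δh = 33 ft = 10.06 m
ΔV = S × A × Δh = 8.3 × 10^-6 × 6.112 × 10^6 × 10.06 = 510.3 m³
Q = 1.8 acre-ft/yr = 6.083 m³/d
t = ΔV / Q = 510.3 m³ / 6.083 m³/d = 83.89 d

t ≈ 83.9 days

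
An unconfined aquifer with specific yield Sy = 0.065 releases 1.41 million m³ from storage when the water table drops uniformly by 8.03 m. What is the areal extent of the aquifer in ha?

ΔV = 1.41 million m³ = 1.41 × 10^6 m³
A = ΔV / (Sy × Δh) = 1.41 × 10^6 / (0.065 × 8.03) = 2.701 × 10^6 m²
A = 2.701 × 10^6 m² = 270.1 ha

A ≈ 270 ha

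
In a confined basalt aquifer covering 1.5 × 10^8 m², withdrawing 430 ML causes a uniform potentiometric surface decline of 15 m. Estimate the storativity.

S ≈ 1.9 × 10^-4

ΔV = 430 ML = 4.3 × 10^5 m³
S = ΔV / (A × Δh) = 4.3 × 10^5 m³ / (1.5 × 10^8 m² × 15 m) = 1.911 × 10^-4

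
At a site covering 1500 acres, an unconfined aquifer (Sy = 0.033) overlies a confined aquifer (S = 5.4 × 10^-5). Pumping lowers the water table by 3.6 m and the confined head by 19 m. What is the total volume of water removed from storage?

A = 1500 acres = 6.07 × 10^6 m²
Unconfined: ΔV_u = Sy × A × Δh_u = 0.033 × 6.07 × 10^6 × 3.6 = 7.211 × 10^5 m³
Confined: ΔV_c = S × A × Δh_c = 5.4 × 10^-5 × 6.07 × 10^6 × 19 = 6228 m³
Total ΔV = 7.211 × 10^5 + 6228 = 7.274 × 10^5 m³

ΔV ≈ 7.27 × 10^5 m³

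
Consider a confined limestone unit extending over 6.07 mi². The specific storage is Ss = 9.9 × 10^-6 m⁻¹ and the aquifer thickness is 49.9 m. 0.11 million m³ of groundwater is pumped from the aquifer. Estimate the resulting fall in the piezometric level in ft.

S = Ss × b = 9.9 × 10^-6 m⁻¹ × 49.9 m = 4.94 × 10^-4
A = 6.07 mi² = 1.572 × 10^7 m²
ΔV = 0.11 million m³ = 1.1 × 10^5 m³
Δh = ΔV / (S × A) = 1.1 × 10^5 m³ / (4.94 × 10^-4 × 1.572 × 10^7 m²) = 14.16 m
Δh = 14.16 m = 46.47 ft

Δh ≈ 46.5 ft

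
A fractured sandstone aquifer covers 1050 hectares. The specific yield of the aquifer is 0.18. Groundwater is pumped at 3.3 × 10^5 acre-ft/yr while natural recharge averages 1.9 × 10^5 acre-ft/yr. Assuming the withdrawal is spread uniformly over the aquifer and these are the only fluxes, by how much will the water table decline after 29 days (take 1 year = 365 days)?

A = 1050 hectares = 1.05 × 10^7 m²
Net abstraction = 3.3 × 10^5 − 1.9 × 10^5 = 1.4 × 10^5 acre-ft/yr
Q_net = 1.4 × 10^5 acre-ft/yr = 4.731 × 10^5 m³/d
ΔV = Q × t = 4.731 × 10^5 m³/d × 29 d = 1.372 × 10^7 m³
Δh = ΔV / (Sy × A) = 1.372 × 10^7 / (0.18 × 1.05 × 10^7) = 7.259 m

Δh ≈ 7.26 m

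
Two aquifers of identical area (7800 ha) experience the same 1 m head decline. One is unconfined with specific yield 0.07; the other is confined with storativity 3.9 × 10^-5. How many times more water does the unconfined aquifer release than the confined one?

A = 7800 ha = 7.8 × 10^7 m²
Unconfined: ΔV_u = Sy × A × Δh = 0.07 × 7.8 × 10^7 × 1 = 5.46 × 10^6 m³
Confined: ΔV_c = S × A × Δh = 3.9 × 10^-5 × 7.8 × 10^7 × 1 = 3042 m³
Ratio = ΔV_u / ΔV_c = Sy / S = 0.07 / 3.9 × 10^-5 = 1795

ΔV_u / ΔV_c ≈ 1790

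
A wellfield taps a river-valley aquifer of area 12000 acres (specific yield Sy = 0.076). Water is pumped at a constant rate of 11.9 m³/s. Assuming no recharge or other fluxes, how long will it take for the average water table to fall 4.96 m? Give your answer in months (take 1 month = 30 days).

t ≈ 0.593 months

A = 12000 acres = 4.856 × 10^7 m²
ΔV = Sy × A × Δh = 0.076 × 4.856 × 10^7 × 4.96 = 1.831 × 10^7 m³
Q = 11.9 m³/s = 1.028 × 10^6 m³/d
t = ΔV / Q = 1.831 × 10^7 m³ / 1.028 × 10^6 m³/d = 17.8 d
t = 17.8 d ≈ 0.5935 months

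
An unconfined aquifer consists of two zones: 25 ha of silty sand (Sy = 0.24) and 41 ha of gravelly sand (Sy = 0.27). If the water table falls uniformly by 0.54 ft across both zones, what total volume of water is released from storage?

A₁ = 25 ha = 2.5 × 10^5 m²; A₂ = 41 ha = 4.1 × 10^5 m²
Δh = 0.54 ft = 0.1646 m
ΔV₁ = 0.24 × 2.5 × 10^5 × 0.1646 = 9876 m³
ΔV₂ = 0.27 × 4.1 × 10^5 × 0.1646 = 18220 m³
ΔV = ΔV₁ + ΔV₂ = 28100 m³

ΔV ≈ 28100 m³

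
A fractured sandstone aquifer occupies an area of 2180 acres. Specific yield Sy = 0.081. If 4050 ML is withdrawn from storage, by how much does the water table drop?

Δh ≈ 5.67 m

A = 2180 acres = 8.822 × 10^6 m²
ΔV = 4050 ML = 4.05 × 10^6 m³
Δh = ΔV / (Sy × A) = 4.05 × 10^6 m³ / (0.081 × 8.822 × 10^6 m²) = 5.668 m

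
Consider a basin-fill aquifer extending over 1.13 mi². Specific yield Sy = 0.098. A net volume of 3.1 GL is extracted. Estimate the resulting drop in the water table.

Δh ≈ 10.8 m

A = 1.13 mi² = 2.927 × 10^6 m²
ΔV = 3.1 GL = 3.1 × 10^6 m³
Δh = ΔV / (Sy × A) = 3.1 × 10^6 m³ / (0.098 × 2.927 × 10^6 m²) = 10.81 m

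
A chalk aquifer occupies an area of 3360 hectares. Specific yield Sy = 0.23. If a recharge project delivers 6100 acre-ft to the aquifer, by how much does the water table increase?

A = 3360 hectares = 3.36 × 10^7 m²
ΔV = 6100 acre-ft = 7.524 × 10^6 m³
Δh = ΔV / (Sy × A) = 7.524 × 10^6 m³ / (0.23 × 3.36 × 10^7 m²) = 0.9736 m

Δh ≈ 0.974 m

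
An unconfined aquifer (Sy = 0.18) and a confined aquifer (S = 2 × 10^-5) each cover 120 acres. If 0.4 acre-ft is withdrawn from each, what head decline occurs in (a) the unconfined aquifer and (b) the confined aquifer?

A = 120 acres = 4.856 × 10^5 m²
ΔV = 0.4 acre-ft = 493.4 m³
Unconfined: Δh_u = ΔV/(Sy·A) = 493.4/(0.18 × 4.856 × 10^5) = 0.005644 m
Confined: Δh_c = ΔV/(S·A) = 493.4/(2 × 10^-5 × 4.856 × 10^5) = 50.8 m

Δh_u ≈ 0.00564 m; Δh_c ≈ 50.8 m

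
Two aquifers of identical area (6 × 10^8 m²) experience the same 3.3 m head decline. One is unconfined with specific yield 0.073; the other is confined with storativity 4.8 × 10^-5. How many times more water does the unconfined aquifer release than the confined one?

Unconfined: ΔV_u = Sy × A × Δh = 0.073 × 6 × 10^8 × 3.3 = 1.445 × 10^8 m³
Confined: ΔV_c = S × A × Δh = 4.8 × 10^-5 × 6 × 10^8 × 3.3 = 95040 m³
Ratio = ΔV_u / ΔV_c = Sy / S = 0.073 / 4.8 × 10^-5 = 1521

ΔV_u / ΔV_c ≈ 1520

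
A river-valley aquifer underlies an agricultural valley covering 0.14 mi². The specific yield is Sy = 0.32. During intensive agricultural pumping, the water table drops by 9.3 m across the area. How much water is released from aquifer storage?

A = 0.14 mi² = 3.626 × 10^5 m²
ΔV = Sy × A × Δh = 0.32 × 3.626 × 10^5 m² × 9.3 m = 1.079 × 10^6 m³

ΔV ≈ 1.08 × 10^6 m³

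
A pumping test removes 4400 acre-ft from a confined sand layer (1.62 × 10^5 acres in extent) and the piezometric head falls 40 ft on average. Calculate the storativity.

S ≈ 6.8 × 10^-4

A = 1.62 × 10^5 acres = 6.556 × 10^8 m²
Δh = 40 ft = 12.19 m
ΔV = 4400 acre-ft = 5.427 × 10^6 m³
S = ΔV / (A × Δh) = 5.427 × 10^6 m³ / (6.556 × 10^8 m² × 12.19 m) = 6.79 × 10^-4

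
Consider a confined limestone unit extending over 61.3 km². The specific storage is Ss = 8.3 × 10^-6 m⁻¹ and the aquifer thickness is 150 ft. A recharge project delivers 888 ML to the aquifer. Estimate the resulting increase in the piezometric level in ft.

Δh ≈ 125 ft

b = 150 ft = 45.72 m
S = Ss × b = 8.3 × 10^-6 m⁻¹ × 45.72 m = 3.795 × 10^-4
A = 61.3 km² = 6.13 × 10^7 m²
ΔV = 888 ML = 8.88 × 10^5 m³
Δh = ΔV / (S × A) = 8.88 × 10^5 m³ / (3.795 × 10^-4 × 6.13 × 10^7 m²) = 38.17 m
Δh = 38.17 m = 125.2 ft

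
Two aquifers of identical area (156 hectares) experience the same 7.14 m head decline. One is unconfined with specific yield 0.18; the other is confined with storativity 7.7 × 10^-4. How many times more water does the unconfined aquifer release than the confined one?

ΔV_u / ΔV_c ≈ 234

A = 156 hectares = 1.56 × 10^6 m²
Unconfined: ΔV_u = Sy × A × Δh = 0.18 × 1.56 × 10^6 × 7.14 = 2.005 × 10^6 m³
Confined: ΔV_c = S × A × Δh = 7.7 × 10^-4 × 1.56 × 10^6 × 7.14 = 8577 m³
Ratio = ΔV_u / ΔV_c = Sy / S = 0.18 / 7.7 × 10^-4 = 233.8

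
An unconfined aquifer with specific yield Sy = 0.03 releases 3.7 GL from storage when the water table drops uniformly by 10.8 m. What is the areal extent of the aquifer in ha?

A ≈ 1140 ha

ΔV = 3.7 GL = 3.7 × 10^6 m³
A = ΔV / (Sy × Δh) = 3.7 × 10^6 / (0.03 × 10.8) = 1.142 × 10^7 m²
A = 1.142 × 10^7 m² = 1142 ha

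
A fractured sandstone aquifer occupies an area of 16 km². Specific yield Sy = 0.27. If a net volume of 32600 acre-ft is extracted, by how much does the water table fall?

A = 16 km² = 1.6 × 10^7 m²
ΔV = 32600 acre-ft = 4.021 × 10^7 m³
Δh = ΔV / (Sy × A) = 4.021 × 10^7 m³ / (0.27 × 1.6 × 10^7 m²) = 9.308 m

Δh ≈ 9.31 m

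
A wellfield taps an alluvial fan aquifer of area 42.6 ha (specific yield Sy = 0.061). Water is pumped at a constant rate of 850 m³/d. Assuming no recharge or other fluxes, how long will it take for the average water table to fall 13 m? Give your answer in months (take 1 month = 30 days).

t ≈ 13.2 months

A = 42.6 ha = 4.26 × 10^5 m²
ΔV = Sy × A × Δh = 0.061 × 4.26 × 10^5 × 13 = 3.378 × 10^5 m³
t = ΔV / Q = 3.378 × 10^5 m³ / 850 m³/d = 397.4 d
t = 397.4 d ≈ 13.25 months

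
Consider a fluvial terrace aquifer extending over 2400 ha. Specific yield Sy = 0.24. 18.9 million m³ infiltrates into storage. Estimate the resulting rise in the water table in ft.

Δh ≈ 10.8 ft

A = 2400 ha = 2.4 × 10^7 m²
ΔV = 18.9 million m³ = 1.89 × 10^7 m³
Δh = ΔV / (Sy × A) = 1.89 × 10^7 m³ / (0.24 × 2.4 × 10^7 m²) = 3.281 m
Δh = 3.281 m = 10.77 ft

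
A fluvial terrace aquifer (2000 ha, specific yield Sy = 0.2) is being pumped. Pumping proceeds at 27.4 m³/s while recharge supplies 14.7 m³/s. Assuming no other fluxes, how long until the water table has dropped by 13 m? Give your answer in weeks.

A = 2000 ha = 2 × 10^7 m²
ΔV = Sy × A × Δh = 0.2 × 2 × 10^7 × 13 = 5.2 × 10^7 m³
Net withdrawal = 27.4 − 14.7 = 12.7 m³/s = 1.097 × 10^6 m³/d
t = ΔV / Q = 5.2 × 10^7 m³ / 1.097 × 10^6 m³/d = 47.39 d
t = 47.39 d ≈ 6.77 weeks

t ≈ 6.77 weeks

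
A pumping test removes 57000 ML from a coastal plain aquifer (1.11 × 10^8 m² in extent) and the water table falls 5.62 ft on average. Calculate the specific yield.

Sy ≈ 0.3

Δh = 5.62 ft = 1.713 m
ΔV = 57000 ML = 5.7 × 10^7 m³
Sy = ΔV / (A × Δh) = 5.7 × 10^7 m³ / (1.11 × 10^8 m² × 1.713 m) = 0.2998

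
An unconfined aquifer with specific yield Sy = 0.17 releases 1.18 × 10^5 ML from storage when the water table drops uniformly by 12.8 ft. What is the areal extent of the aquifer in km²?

A ≈ 178 km²

Δh = 12.8 ft = 3.901 m
ΔV = 1.18 × 10^5 ML = 1.18 × 10^8 m³
A = ΔV / (Sy × Δh) = 1.18 × 10^8 / (0.17 × 3.901) = 1.779 × 10^8 m²
A = 1.779 × 10^8 m² = 177.9 km²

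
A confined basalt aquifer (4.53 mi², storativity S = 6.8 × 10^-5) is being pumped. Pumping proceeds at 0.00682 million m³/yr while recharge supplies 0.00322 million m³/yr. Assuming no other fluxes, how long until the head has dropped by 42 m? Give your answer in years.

t ≈ 9.31 years

A = 4.53 mi² = 1.173 × 10^7 m²
ΔV = S × A × Δh = 6.8 × 10^-5 × 1.173 × 10^7 × 42 = 33510 m³
Net withdrawal = 0.00682 − 0.00322 = 0.0036 million m³/yr = 9.863 m³/d
t = ΔV / Q = 33510 m³ / 9.863 m³/d = 3397 d
t = 3397 d ≈ 9.308 years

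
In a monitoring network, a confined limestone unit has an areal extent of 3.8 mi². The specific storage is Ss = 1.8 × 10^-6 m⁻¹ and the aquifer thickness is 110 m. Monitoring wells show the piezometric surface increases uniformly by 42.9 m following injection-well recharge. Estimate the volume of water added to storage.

S = Ss × b = 1.8 × 10^-6 m⁻¹ × 110 m = 1.98 × 10^-4
A = 3.8 mi² = 9.842 × 10^6 m²
ΔV = S × A × Δh = 1.98 × 10^-4 × 9.842 × 10^6 m² × 42.9 m = 83600 m³

ΔV ≈ 83600 m³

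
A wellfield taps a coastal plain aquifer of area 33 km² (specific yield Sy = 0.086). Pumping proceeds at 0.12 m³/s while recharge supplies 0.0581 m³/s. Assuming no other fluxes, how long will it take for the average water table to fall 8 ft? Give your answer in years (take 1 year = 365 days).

A = 33 km² = 3.3 × 10^7 m²
Δh = 8 ft = 2.438 m
ΔV = Sy × A × Δh = 0.086 × 3.3 × 10^7 × 2.438 = 6.92 × 10^6 m³
Net withdrawal = 0.12 − 0.0581 = 0.0619 m³/s = 5348 m³/d
t = ΔV / Q = 6.92 × 10^6 m³ / 5348 m³/d = 1294 d
t = 1294 d ≈ 3.545 years

t ≈ 3.55 years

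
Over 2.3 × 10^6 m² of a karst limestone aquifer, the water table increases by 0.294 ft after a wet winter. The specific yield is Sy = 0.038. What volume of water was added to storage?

Δh = 0.294 ft = 0.08961 m
ΔV = Sy × A × Δh = 0.038 × 2.3 × 10^6 m² × 0.08961 m = 7832 m³

ΔV ≈ 7830 m³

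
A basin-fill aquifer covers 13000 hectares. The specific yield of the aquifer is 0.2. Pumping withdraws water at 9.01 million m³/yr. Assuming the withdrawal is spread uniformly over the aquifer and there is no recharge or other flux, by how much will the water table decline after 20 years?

Δh ≈ 6.93 m

A = 13000 hectares = 1.3 × 10^8 m²
Q = 9.01 million m³/yr = 24680 m³/d
t = 20 years = 7300 d
ΔV = Q × t = 24680 m³/d × 7300 d = 1.802 × 10^8 m³
Δh = ΔV / (Sy × A) = 1.802 × 10^8 / (0.2 × 1.3 × 10^8) = 6.931 m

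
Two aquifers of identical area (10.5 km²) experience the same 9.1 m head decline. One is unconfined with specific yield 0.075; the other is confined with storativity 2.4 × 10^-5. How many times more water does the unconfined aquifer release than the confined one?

ΔV_u / ΔV_c ≈ 3130

A = 10.5 km² = 1.05 × 10^7 m²
Unconfined: ΔV_u = Sy × A × Δh = 0.075 × 1.05 × 10^7 × 9.1 = 7.166 × 10^6 m³
Confined: ΔV_c = S × A × Δh = 2.4 × 10^-5 × 1.05 × 10^7 × 9.1 = 2293 m³
Ratio = ΔV_u / ΔV_c = Sy / S = 0.075 / 2.4 × 10^-5 = 3125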